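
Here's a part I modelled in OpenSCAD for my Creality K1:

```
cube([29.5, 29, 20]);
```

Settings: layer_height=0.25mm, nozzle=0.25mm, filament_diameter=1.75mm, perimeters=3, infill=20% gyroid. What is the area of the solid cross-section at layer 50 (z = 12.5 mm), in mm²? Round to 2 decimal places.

At z = 12.5 mm: the cube is present — its section is the full 29.5×29 rectangle (area 855.50 mm²). Overall, the cross-section is a single solid region. Net area = 855.50 mm².

855.50 mm²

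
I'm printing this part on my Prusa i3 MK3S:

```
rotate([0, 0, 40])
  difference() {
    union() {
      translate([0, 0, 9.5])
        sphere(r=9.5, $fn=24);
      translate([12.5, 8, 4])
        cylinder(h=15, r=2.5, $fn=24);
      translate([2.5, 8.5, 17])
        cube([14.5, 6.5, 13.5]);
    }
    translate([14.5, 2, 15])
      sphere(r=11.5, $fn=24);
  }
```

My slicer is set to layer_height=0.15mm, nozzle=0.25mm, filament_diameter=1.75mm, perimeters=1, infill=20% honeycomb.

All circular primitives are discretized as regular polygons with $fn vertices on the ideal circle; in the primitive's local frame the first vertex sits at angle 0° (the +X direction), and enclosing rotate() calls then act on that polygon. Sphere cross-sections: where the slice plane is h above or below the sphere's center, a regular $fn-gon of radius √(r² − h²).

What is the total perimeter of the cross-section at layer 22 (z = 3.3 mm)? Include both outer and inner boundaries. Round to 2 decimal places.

45.10 mm

At z = 3.3 mm: the r=9.5 sphere contributes a regular 24-gon of circumradius √(9.5²−6.2²) = 7.198 (perimeter = 2·24·7.198·sin(180°/24) = 45.10 mm); the cylinder at (12.5, 8) is absent (z outside [4, 19]); the cube at (2.5, 8.5) is not intersected at this z (z outside [17, 30.5]); Combining (union): only the r=9.5 sphere is present, so the union is just that shape — boundary = 45.10 mm; the sphere at (14.5, 2) is not intersected at this z (|z−center|=11.700 > r=11.5); Taking the first minus the rest: none of the subtracted shapes is present at this height, so the result so far is unchanged — boundary = 45.10 mm; (whole slice rotated 40° about Z — lengths, areas and connectivity unchanged). Overall, the cross-section is a single solid region. Total boundary length (outer) = 45.10 mm.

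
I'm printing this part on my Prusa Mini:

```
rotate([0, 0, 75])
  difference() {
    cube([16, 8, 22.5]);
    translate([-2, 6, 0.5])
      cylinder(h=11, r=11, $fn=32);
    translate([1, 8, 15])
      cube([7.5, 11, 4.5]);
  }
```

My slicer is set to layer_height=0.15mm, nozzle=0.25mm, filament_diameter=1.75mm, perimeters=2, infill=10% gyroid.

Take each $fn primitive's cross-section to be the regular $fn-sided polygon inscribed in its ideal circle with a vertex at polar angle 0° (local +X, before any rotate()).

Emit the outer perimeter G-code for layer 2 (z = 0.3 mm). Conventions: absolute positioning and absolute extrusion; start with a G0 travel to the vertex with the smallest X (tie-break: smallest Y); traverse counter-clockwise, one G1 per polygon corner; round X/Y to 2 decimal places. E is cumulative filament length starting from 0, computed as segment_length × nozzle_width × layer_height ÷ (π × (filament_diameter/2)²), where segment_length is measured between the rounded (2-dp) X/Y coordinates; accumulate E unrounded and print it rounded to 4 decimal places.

At z = 0.3 mm: the cube is present — its section is the full 16×8 rectangle; the cylinder at (-2, 6) is not intersected at this z (z outside [0.5, 11.5]); the cube at (1, 8) is not intersected at this z (z outside [15, 19.5]); After the difference (first − rest): none of the subtracted shapes is present at this height, so the 16×8 cube is unchanged — 1 connected region; (whole slice rotated 75° about Z — lengths, areas and connectivity unchanged). The outline is a single polygon with 4 vertices. Extrusion per mm of travel: 0.25 × 0.15 / (π × 0.875²) = 0.015591. Accumulating E over each segment gives final E = 0.7485.

G0 X-7.73 Y2.07 Z0.30
G1 X0.00 Y0.00 E0.1248
G1 X4.14 Y15.45 E0.3741
G1 X-3.59 Y17.53 E0.4989
G1 X-7.73 Y2.07 E0.7485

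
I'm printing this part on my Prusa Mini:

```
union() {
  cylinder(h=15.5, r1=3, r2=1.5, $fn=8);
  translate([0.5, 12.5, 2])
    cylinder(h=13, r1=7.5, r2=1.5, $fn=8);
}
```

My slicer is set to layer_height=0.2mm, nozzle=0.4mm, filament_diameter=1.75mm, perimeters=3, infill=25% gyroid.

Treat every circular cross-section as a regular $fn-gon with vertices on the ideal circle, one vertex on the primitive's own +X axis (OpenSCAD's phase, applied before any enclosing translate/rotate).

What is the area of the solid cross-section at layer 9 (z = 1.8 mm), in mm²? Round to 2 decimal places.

22.59 mm²

At z = 1.8 mm: the cone contributes a regular 8-gon of circumradius 2.826 (interpolated between r1=3 and r2=1.5 at t=0.116) (area = (8/2)·2.826²·sin(360°/8) = 22.59 mm²); the cone at (0.5, 12.5) is not intersected at this z (z outside [2, 15]); Combining (union): only the cone is present, so the union is just that shape — area = 22.59 mm². Overall, the cross-section is a single solid region. Net area = 22.59 mm².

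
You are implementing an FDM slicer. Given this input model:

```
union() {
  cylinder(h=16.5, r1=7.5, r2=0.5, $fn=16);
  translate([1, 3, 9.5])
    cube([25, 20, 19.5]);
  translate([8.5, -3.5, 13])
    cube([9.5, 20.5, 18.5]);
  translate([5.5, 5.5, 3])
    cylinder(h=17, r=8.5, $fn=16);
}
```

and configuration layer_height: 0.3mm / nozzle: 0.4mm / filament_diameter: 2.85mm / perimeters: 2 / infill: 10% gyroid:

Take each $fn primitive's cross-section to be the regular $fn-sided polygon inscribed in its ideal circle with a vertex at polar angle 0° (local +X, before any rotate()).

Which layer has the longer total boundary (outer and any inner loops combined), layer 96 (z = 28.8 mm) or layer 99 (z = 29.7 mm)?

Layer 96 (z = 28.8): the cone does not reach this height (z outside [0, 16.5]); the 25×20 cube at (1, 3) contributes its full rectangle (perimeter 90.00 mm); the cube at (8.5, -3.5) (footprint 9.5×20.5) is included at this height (perimeter 60.00 mm); the cylinder at (5.5, 5.5) is not intersected at this z (z outside [3, 20]); Combining (union): the regions partially overlap (shared area 133.00 mm²), so the edge portions inside another operand are dropped and the merged outline is re-measured after clipping — boundary = 103.00 mm. So its perimeter = 103.00 mm. Layer 99 (z = 29.7): the cone does not reach this height (z outside [0, 16.5]); the cube at (1, 3) is not intersected at this z (z outside [9.5, 29]); the cube at (8.5, -3.5) (footprint 9.5×20.5) is included at this height (perimeter 60.00 mm); the cylinder at (5.5, 5.5) is absent (z outside [3, 20]); Merging all regions: only the 9.5×20.5 cube at (8.5, -3.5) is present, so the union is just that shape — boundary = 60.00 mm. So its perimeter = 60.00 mm. Layer 96 is larger (103.00 vs 60.00 mm).

layer 96 (z = 28.8 mm)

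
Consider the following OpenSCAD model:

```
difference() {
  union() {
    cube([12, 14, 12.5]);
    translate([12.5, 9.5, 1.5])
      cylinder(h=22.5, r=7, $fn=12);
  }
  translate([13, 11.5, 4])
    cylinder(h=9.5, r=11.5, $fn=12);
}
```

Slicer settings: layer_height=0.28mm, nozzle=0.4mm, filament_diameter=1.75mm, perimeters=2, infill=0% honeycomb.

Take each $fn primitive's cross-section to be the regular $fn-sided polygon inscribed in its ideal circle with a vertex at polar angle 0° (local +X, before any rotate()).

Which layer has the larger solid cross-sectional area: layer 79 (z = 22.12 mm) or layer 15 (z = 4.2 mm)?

layer 79 (z = 22.12 mm)

Layer 79 (z = 22.12): the cube does not reach this height (z outside [0, 12.5]); the r=7 cylinder at (12.5, 9.5) contributes a regular 12-gon of circumradius 7 (area = (12/2)·7.000²·sin(360°/12) = 147.00 mm²); Combining (union): only the r=7 cylinder at (12.5, 9.5) is present, so the union is just that shape — area = 147.00 mm²; the cylinder at (13, 11.5) is absent (z outside [4, 13.5]); Subtracting the remaining from the first: none of the subtracted shapes is present at this height, so the result so far is unchanged — area = 147.00 mm². So its area = 147.00 mm². Layer 15 (z = 4.2): the cube is present — its section is the full 12×14 rectangle (area 168.00 mm²); the cylinder at (12.5, 9.5): section is a regular 12-gon, circumradius r=7 (area = (12/2)·7.000²·sin(360°/12) = 147.00 mm²); Merging all regions: the regions partially overlap — summed areas 315.00 mm² minus the doubly-counted overlap 59.45 mm² gives 255.55 mm² — area = 255.55 mm²; the cylinder at (13, 11.5): section is a regular 12-gon, circumradius r=11.5 (area = (12/2)·11.500²·sin(360°/12) = 396.75 mm²); After the difference (first − rest): starting from that combined region (255.55 mm²), the r=11.5 cylinder at (13, 11.5) partially overlaps it — only the 200.78 mm² overlap (of its 396.75 mm²) is removed, clipping the outline — area = 54.77 mm². So its area = 54.77 mm². Layer 79 is larger (147.00 vs 54.77 mm²).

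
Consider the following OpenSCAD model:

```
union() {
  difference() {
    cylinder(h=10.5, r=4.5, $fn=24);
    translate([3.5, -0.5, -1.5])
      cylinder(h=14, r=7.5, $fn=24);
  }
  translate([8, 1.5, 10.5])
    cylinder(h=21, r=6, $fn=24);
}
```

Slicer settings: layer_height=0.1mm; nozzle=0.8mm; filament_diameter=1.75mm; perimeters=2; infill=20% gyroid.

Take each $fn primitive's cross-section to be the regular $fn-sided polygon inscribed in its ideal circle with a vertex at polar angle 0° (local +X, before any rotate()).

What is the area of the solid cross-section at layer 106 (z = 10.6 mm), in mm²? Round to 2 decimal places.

111.81 mm²

At z = 10.6 mm: the cylinder is absent (z outside [0, 10.5]); the cylinder at (3.5, -0.5): section is a regular 24-gon, circumradius r=7.5 (area = (24/2)·7.500²·sin(360°/24) = 174.70 mm²); Subtracting the remaining from the first: the first operand is absent here, so nothing remains; the r=6 cylinder at (8, 1.5) contributes a regular 24-gon of circumradius 6 (area = (24/2)·6.000²·sin(360°/24) = 111.81 mm²); Combining (union): only the r=6 cylinder at (8, 1.5) is present, so the union is just that shape — area = 111.81 mm². Overall, the cross-section is a single solid region. Net area = 111.81 mm².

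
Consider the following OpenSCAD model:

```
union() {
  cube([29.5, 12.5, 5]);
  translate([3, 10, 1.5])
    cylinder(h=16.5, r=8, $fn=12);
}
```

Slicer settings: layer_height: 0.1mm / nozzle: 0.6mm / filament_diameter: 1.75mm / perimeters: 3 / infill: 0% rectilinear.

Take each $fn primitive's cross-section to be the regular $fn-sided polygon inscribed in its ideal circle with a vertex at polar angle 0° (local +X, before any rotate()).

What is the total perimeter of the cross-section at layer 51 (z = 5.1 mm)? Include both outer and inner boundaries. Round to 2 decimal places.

At z = 5.1 mm: the cube is not intersected at this z (z outside [0, 5]); the r=8 cylinder at (3, 10) gives a regular 12-gon of circumradius 8 (constant along its height) (perimeter = 2·12·8.000·sin(180°/12) = 49.69 mm); Merging all regions: only the r=8 cylinder at (3, 10) is present, so the union is just that shape — boundary = 49.69 mm. Overall, the cross-section is a single solid region. Total boundary length (outer) = 49.69 mm.

49.69 mm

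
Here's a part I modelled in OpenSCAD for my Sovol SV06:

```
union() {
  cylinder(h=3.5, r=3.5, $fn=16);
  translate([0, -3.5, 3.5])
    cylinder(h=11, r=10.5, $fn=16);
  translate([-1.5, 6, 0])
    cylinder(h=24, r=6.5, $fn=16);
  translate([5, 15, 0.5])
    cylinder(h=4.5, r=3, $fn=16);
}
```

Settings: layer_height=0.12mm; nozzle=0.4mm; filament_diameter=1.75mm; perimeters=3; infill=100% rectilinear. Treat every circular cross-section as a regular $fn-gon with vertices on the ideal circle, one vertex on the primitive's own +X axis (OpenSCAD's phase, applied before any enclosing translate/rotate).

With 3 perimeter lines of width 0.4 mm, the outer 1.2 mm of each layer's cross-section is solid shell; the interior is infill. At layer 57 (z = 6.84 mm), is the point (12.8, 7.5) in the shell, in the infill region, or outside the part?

outside

At z = 6.84 mm: the cylinder is absent (z outside [0, 3.5]); the cylinder at (0, -3.5): section is a regular 16-gon, circumradius r=10.5; the cylinder at (-1.5, 6): section is a regular 16-gon, circumradius r=6.5; the cylinder at (5, 15) is absent (z outside [0.5, 5]); Merging all regions: the regions partially overlap (shared area 65.42 mm²), so overlapping operands fuse into one piece — 1 connected region. Overall, the cross-section is a single solid region. The nearest boundary edge runs (7.42, 3.92)→(9.70, 0.52); distance from the point to it = 6.46 mm. The point is not inside any of the regions above, so it lies outside the cross-section (6.46 mm from the nearest boundary).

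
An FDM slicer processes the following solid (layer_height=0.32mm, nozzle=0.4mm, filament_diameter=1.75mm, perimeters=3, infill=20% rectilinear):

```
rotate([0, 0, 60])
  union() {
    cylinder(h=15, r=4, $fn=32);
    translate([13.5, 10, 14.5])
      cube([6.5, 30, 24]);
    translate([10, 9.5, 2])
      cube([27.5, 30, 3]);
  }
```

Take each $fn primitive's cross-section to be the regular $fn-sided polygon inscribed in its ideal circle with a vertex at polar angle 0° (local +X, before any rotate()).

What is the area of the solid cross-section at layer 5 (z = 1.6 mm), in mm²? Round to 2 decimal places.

49.94 mm²

At z = 1.6 mm: the r=4 cylinder contributes a regular 32-gon of circumradius 4 (area = (32/2)·4.000²·sin(360°/32) = 49.94 mm²); the cube at (13.5, 10) is absent (z outside [14.5, 38.5]); the cube at (10, 9.5) is absent (z outside [2, 5]); Taking the union: only the r=4 cylinder is present, so the union is just that shape — area = 49.94 mm²; (rotated 60° about Z; rotation is an isometry so areas/perimeters/island counts are preserved). Overall, the cross-section is a single solid region. Net area = 49.94 mm².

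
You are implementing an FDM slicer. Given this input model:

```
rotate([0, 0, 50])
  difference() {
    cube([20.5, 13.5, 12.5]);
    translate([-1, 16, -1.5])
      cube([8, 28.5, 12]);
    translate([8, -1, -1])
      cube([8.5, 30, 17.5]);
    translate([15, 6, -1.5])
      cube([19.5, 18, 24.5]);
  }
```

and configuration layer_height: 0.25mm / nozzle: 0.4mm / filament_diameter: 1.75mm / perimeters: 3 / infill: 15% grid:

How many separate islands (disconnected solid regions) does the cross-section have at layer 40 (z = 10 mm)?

At z = 10 mm: the cube is present — its section is the full 20.5×13.5 rectangle; the cube at (-1, 16) is present — its section is the full 8×28.5 rectangle; the cube at (8, -1) (footprint 8.5×30) is included at this height; the cube at (15, 6) is present — its section is the full 19.5×18 rectangle; Subtracting the remaining from the first: starting from the 20.5×13.5 cube, the 8×28.5 cube at (-1, 16) misses the remaining region (no effect); the 8.5×30 cube at (8, -1) partially overlaps it — only the 114.75 mm² overlap (of its 255.00 mm²) is removed, clipping the outline; the 19.5×18 cube at (15, 6) partially overlaps it — only the 30.00 mm² overlap (of its 351.00 mm²) is removed, clipping the outline — 2 connected regions; (rotated 50° about Z; rotation is an isometry so areas/perimeters/island counts are preserved). Overall, the cross-section has 2 separate islands. Island count = 2.

2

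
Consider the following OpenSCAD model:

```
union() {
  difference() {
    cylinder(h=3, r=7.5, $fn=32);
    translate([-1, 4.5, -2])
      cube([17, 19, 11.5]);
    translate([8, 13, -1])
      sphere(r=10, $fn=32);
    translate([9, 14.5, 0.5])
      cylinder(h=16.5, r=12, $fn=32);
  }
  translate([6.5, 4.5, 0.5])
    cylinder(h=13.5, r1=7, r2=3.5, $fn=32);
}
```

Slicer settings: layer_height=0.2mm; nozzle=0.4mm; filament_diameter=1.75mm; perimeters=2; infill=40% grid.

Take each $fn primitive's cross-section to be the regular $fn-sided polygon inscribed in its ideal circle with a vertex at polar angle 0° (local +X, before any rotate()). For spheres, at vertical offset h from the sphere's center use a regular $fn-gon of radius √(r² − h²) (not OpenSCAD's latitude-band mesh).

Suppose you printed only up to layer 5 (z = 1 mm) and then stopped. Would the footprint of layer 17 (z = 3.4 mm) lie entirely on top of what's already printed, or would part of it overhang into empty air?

Compare the two slices. At z = 1: the cylinder: section is a regular 32-gon, circumradius r=7.5 (area = (32/2)·7.500²·sin(360°/32) = 175.58 mm²); the cube at (-1, 4.5) is present — its section is the full 17×19 rectangle (area 323.00 mm²); the r=10 sphere at (8, 13) slices to a regular 32-gon of circumradius 9.798 (√(r²−h²) with h=2 from center) (area = (32/2)·9.798²·sin(360°/32) = 299.66 mm²); the r=12 cylinder at (9, 14.5) contributes a regular 32-gon of circumradius 12 (area = (32/2)·12.000²·sin(360°/32) = 449.49 mm²); Subtracting the remaining from the first: starting from the r=7.5 cylinder (175.58 mm²), the 17×19 cube at (-1, 4.5) partially overlaps it — only the 15.36 mm² overlap (of its 323.00 mm²) is removed, clipping the outline; the r=10 sphere at (8, 13) partially overlaps it — only the 2.11 mm² overlap (of its 299.66 mm²) is removed, clipping the outline; the r=12 cylinder at (9, 14.5) partially overlaps it — only the 1.97 mm² overlap (of its 449.49 mm²) is removed, clipping the outline — area = 156.14 mm²; the cone at (6.5, 4.5) contributes a regular 32-gon of circumradius 6.870 (interpolated between r1=7 and r2=3.5 at t=0.037) (area = (32/2)·6.870²·sin(360°/32) = 147.34 mm²); Merging all regions: the regions partially overlap — summed areas 303.48 mm² minus the doubly-counted overlap 36.98 mm² gives 266.50 mm² — area = 266.50 mm². At z = 3.4: the cylinder is not intersected at this z (z outside [0, 3]); the cube at (-1, 4.5) is present — its section is the full 17×19 rectangle (area 323.00 mm²); the sphere at (8, 13): section is a regular 32-gon, circumradius = √(r²−h²) = √(10²−4.4²) = 8.980 (area = (32/2)·8.980²·sin(360°/32) = 251.71 mm²); the r=12 cylinder at (9, 14.5) contributes a regular 32-gon of circumradius 12 (area = (32/2)·12.000²·sin(360°/32) = 449.49 mm²); Taking the first minus the rest: the first operand is absent here, so nothing remains; the cone at (6.5, 4.5) (r1=7→r2=3.5) has section circumradius 6.248 here — a regular 32-gon (area = (32/2)·6.248²·sin(360°/32) = 121.86 mm²); Combining (union): only the cone at (6.5, 4.5) is present, so the union is just that shape — area = 121.86 mm². Checking containment: the cross-section at z = 3.4 is a subset of the cross-section at z = 1.

entirely on top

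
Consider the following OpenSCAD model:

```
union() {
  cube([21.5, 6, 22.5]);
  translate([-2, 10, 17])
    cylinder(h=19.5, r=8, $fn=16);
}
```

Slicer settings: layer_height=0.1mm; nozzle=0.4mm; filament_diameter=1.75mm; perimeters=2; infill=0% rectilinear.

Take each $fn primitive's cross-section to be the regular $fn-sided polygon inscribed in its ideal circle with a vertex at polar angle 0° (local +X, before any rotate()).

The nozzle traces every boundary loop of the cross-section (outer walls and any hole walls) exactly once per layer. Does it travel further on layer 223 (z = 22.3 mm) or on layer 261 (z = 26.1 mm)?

Layer 223 (z = 22.3): the cube is present — its section is the full 21.5×6 rectangle (perimeter 55.00 mm); the r=8 cylinder at (-2, 10) contributes a regular 16-gon of circumradius 8 (perimeter = 2·16·8.000·sin(180°/16) = 49.94 mm); Combining (union): the regions partially overlap (shared area 11.18 mm²), so the edge portions inside another operand are dropped and the merged outline is re-measured after clipping — boundary = 90.38 mm. So its perimeter = 90.38 mm. Layer 261 (z = 26.1): the cube is absent (z outside [0, 22.5]); the r=8 cylinder at (-2, 10) contributes a regular 16-gon of circumradius 8 (perimeter = 2·16·8.000·sin(180°/16) = 49.94 mm); Combining (union): only the r=8 cylinder at (-2, 10) is present, so the union is just that shape — boundary = 49.94 mm. So its perimeter = 49.94 mm. Layer 223 is larger (90.38 vs 49.94 mm).

layer 223 (z = 22.3 mm)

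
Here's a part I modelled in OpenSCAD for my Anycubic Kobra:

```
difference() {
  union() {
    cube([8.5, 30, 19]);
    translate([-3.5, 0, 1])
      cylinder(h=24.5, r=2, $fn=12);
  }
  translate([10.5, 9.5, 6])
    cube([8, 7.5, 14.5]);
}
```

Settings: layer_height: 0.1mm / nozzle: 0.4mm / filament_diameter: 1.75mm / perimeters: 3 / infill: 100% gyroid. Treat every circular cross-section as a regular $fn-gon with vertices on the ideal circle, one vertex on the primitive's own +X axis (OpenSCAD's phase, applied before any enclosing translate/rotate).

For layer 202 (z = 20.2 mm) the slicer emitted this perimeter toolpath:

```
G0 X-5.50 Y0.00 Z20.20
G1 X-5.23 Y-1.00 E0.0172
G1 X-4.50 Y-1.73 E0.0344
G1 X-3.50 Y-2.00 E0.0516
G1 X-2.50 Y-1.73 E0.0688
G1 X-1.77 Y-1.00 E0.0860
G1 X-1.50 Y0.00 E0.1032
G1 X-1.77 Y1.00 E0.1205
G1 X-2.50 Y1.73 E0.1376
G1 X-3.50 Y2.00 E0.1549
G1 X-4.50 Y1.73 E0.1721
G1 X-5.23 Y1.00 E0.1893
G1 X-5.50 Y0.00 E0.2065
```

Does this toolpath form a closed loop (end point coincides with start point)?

Start point (G0): (-5.50, 0.00). End point (last G1): the path returns to the start — closed.

yes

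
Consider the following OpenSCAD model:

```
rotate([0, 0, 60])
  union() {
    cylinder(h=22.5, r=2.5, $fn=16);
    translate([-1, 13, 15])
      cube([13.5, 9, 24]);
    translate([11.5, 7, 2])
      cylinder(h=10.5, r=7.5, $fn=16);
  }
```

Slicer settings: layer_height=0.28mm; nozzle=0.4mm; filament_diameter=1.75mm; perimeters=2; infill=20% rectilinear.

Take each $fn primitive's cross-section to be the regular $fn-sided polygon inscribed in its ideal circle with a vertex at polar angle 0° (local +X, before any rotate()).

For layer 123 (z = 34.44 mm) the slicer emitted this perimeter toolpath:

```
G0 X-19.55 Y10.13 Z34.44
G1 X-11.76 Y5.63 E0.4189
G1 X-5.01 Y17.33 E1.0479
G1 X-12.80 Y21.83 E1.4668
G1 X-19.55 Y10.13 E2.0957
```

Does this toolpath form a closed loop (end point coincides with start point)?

Start point (G0): (-19.55, 10.13). End point (last G1): the path returns to the start — closed.

yes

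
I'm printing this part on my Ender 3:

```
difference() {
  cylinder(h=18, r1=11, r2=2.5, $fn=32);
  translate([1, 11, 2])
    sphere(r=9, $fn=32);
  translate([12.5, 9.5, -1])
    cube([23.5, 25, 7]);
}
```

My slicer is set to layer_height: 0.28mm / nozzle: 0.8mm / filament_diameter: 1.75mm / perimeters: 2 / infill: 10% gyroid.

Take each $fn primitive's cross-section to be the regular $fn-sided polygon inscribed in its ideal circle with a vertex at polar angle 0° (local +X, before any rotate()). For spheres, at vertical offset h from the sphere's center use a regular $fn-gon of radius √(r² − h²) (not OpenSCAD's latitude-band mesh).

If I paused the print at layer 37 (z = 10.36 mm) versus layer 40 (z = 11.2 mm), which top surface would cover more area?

layer 37 (z = 10.36 mm)

Layer 37 (z = 10.36): the cone: at t=0.576 of its height the radius interpolates to r₁+(r₂−r₁)t = 6.108, giving a regular 32-gon of that circumradius (area = (32/2)·6.108²·sin(360°/32) = 116.45 mm²); the sphere at (1, 11): section is a regular 32-gon, circumradius = √(r²−h²) = √(9²−8.36²) = 3.333 (area = (32/2)·3.333²·sin(360°/32) = 34.68 mm²); the cube at (12.5, 9.5) is absent (z outside [-1, 6]); Taking the first minus the rest: starting from the cone (116.45 mm²), the r=9 sphere at (1, 11) misses the remaining region (no effect) — area = 116.45 mm². So its area = 116.45 mm². Layer 40 (z = 11.2): the cone contributes a regular 32-gon of circumradius 5.711 (interpolated between r1=11 and r2=2.5 at t=0.622) (area = (32/2)·5.711²·sin(360°/32) = 101.81 mm²); the sphere at (1, 11) does not reach this height (|z−center|=9.200 > r=9); the cube at (12.5, 9.5) is absent (z outside [-1, 6]); Subtracting the remaining from the first: none of the subtracted shapes is present at this height, so the cone is unchanged — area = 101.81 mm². So its area = 101.81 mm². Layer 37 is larger (116.45 vs 101.81 mm²).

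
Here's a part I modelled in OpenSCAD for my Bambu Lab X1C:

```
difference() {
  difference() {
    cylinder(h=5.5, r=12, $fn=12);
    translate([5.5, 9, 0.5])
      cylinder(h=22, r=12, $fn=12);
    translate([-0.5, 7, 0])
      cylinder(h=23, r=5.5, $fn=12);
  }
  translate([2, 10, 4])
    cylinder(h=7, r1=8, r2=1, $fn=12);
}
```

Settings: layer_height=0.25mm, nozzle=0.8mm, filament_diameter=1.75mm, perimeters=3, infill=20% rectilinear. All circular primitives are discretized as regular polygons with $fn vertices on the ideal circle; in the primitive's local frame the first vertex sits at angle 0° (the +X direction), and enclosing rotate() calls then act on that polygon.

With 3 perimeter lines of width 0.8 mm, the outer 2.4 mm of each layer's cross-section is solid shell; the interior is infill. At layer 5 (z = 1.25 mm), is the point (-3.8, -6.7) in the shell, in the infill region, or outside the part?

infill

At z = 1.25 mm: the r=12 cylinder gives a regular 12-gon of circumradius 12 (constant along its height); the r=12 cylinder at (5.5, 9) gives a regular 12-gon of circumradius 12 (constant along its height); the cylinder at (-0.5, 7): section is a regular 12-gon, circumradius r=5.5; After the difference (first − rest): starting from the r=12 cylinder, the r=12 cylinder at (5.5, 9) partially overlaps it — only the 193.70 mm² overlap (of its 432.00 mm²) is removed, clipping the outline; the r=5.5 cylinder at (-0.5, 7) partially overlaps it — only the 0.10 mm² overlap (of its 90.75 mm²) is removed, clipping the outline — 1 connected region; the cone at (2, 10) is not intersected at this z (z outside [4, 11]); After the difference (first − rest): none of the subtracted shapes is present at this height, so that combined region is unchanged — 1 connected region. Overall, the cross-section is a single solid region. The nearest boundary edge runs (-0.00, -12.00)→(-6.00, -10.39); distance from the point to it = 4.14 mm. The point is inside the cross-section and 4.14 mm from the nearest boundary — more than the 2.4 mm shell width (3 × 0.8), so it's in the infill interior.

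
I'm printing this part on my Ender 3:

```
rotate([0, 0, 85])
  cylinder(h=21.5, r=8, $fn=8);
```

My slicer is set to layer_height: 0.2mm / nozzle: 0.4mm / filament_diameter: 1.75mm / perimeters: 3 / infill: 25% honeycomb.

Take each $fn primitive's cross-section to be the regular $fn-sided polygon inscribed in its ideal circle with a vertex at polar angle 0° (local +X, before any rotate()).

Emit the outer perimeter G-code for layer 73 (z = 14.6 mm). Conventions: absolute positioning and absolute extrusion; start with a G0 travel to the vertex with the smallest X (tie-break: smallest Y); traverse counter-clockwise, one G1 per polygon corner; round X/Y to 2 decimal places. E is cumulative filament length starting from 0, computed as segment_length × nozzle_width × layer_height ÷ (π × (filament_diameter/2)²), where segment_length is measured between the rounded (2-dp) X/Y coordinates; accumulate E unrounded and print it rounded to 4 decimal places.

At z = 14.6 mm: the r=8 cylinder gives a regular 8-gon of circumradius 8 (constant along its height); (whole slice rotated 85° about Z — lengths, areas and connectivity unchanged). The outline is a single polygon with 8 vertices. Extrusion per mm of travel: 0.4 × 0.2 / (π × 0.875²) = 0.033260. Accumulating E over each segment gives final E = 1.6292.

G0 X-7.97 Y0.70 Z14.60
G1 X-6.13 Y-5.14 E0.2037
G1 X-0.70 Y-7.97 E0.4073
G1 X5.14 Y-6.13 E0.6110
G1 X7.97 Y-0.70 E0.8146
G1 X6.13 Y5.14 E1.0183
G1 X0.70 Y7.97 E1.2219
G1 X-5.14 Y6.13 E1.4256
G1 X-7.97 Y0.70 E1.6292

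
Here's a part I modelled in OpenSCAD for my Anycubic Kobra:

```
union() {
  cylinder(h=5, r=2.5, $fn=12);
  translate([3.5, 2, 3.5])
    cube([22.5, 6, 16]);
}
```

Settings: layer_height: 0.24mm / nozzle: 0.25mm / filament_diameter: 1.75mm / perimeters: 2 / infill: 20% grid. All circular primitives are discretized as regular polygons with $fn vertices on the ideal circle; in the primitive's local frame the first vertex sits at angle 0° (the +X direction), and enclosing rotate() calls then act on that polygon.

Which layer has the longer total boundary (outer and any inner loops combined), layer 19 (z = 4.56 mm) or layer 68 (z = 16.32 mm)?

layer 19 (z = 4.56 mm)

Layer 19 (z = 4.56): the r=2.5 cylinder gives a regular 12-gon of circumradius 2.5 (constant along its height) (perimeter = 2·12·2.500·sin(180°/12) = 15.53 mm); the cube at (3.5, 2) is present — its section is the full 22.5×6 rectangle (perimeter 57.00 mm); Taking the union: the 2 present regions are separate (no shared area or edge), so areas and boundary lengths simply add and each stays a separate island — boundary = 72.53 mm. So its perimeter = 72.53 mm. Layer 68 (z = 16.32): the cylinder is absent (z outside [0, 5]); the cube at (3.5, 2) (footprint 22.5×6) is included at this height (perimeter 57.00 mm); Merging all regions: only the 22.5×6 cube at (3.5, 2) is present, so the union is just that shape — boundary = 57.00 mm. So its perimeter = 57.00 mm. Layer 19 is larger (72.53 vs 57.00 mm).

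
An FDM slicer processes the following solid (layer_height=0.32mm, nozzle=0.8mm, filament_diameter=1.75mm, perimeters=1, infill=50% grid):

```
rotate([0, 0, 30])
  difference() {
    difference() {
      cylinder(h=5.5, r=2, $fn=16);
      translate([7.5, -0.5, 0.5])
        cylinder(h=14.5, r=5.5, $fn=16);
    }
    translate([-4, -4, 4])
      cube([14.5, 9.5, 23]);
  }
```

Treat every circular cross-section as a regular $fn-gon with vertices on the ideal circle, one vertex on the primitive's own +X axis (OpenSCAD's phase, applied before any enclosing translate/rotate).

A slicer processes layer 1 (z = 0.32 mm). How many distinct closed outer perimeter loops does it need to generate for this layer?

1

At z = 0.32 mm: the r=2 cylinder contributes a regular 16-gon of circumradius 2; the cylinder at (7.5, -0.5) does not reach this height (z outside [0.5, 15]); Subtracting the remaining from the first: none of the subtracted shapes is present at this height, so the r=2 cylinder is unchanged — 1 connected region; the cube at (-4, -4) is absent (z outside [4, 27]); Taking the first minus the rest: none of the subtracted shapes is present at this height, so the result so far is unchanged — 1 connected region; (whole slice rotated 30° about Z — lengths, areas and connectivity unchanged). The result has 1 disconnected region.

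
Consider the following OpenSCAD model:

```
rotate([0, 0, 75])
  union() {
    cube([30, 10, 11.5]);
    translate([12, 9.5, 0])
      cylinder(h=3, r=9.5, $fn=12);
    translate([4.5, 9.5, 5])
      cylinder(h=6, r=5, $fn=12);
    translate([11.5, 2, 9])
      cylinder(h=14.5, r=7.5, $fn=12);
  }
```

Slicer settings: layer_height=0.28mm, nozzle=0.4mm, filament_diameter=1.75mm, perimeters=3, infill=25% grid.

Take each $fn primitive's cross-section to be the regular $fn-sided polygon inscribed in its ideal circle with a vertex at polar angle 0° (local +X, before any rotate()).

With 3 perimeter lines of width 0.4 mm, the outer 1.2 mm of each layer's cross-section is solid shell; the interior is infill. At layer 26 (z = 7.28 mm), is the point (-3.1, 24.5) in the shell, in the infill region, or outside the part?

At z = 7.28 mm: the 30×10 cube contributes its full rectangle; the cylinder at (12, 9.5) is absent (z outside [0, 3]); the r=5 cylinder at (4.5, 9.5) gives a regular 12-gon of circumradius 5 (constant along its height); the cylinder at (11.5, 2) is absent (z outside [9, 23.5]); Taking the union: the regions partially overlap (shared area 41.75 mm²), so overlapping operands fuse into one piece — 1 connected region; (rotated 75° about Z; rotation is an isometry so areas/perimeters/island counts are preserved). Overall, the cross-section is a single solid region. Undo the 75° rotation: the query point maps to (22.863, 9.335) in the un-rotated model frame. The nearest boundary edge runs (9.37, 10.00)→(30.00, 10.00); distance from the point to it = 0.66 mm. The point is inside the cross-section, 0.66 mm from the nearest boundary — within the 1.2 mm shell band (3 × 0.4).

shell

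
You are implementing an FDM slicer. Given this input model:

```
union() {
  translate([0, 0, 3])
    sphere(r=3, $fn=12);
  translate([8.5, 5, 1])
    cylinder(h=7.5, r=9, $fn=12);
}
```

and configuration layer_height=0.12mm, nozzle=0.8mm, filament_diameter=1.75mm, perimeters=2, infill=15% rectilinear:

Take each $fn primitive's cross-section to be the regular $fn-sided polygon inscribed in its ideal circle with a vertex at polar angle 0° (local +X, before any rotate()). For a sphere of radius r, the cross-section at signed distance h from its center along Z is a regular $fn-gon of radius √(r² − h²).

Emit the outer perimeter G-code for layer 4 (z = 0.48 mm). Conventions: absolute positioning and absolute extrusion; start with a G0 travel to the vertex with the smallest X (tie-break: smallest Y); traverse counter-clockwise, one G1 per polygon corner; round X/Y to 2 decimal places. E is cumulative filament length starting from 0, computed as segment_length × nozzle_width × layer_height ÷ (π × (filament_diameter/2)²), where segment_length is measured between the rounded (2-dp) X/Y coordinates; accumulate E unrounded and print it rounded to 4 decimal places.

At z = 0.48 mm: the sphere: section is a regular 12-gon, circumradius = √(r²−h²) = √(3²−2.52²) = 1.628; the cylinder at (8.5, 5) does not reach this height (z outside [1, 8.5]); Combining (union): only the r=3 sphere is present, so the union is just that shape — 1 connected region. The outline is a single polygon with 12 vertices. Extrusion per mm of travel: 0.8 × 0.12 / (π × 0.875²) = 0.039912. Accumulating E over each segment gives final E = 0.4035.

G0 X-1.63 Y0.00 Z0.48
G1 X-1.41 Y-0.81 E0.0335
G1 X-0.81 Y-1.41 E0.0674
G1 X0.00 Y-1.63 E0.1009
G1 X0.81 Y-1.41 E0.1344
G1 X1.41 Y-0.81 E0.1682
G1 X1.63 Y0.00 E0.2017
G1 X1.41 Y0.81 E0.2352
G1 X0.81 Y1.41 E0.2691
G1 X0.00 Y1.63 E0.3026
G1 X-0.81 Y1.41 E0.3361
G1 X-1.41 Y0.81 E0.3700
G1 X-1.63 Y0.00 E0.4035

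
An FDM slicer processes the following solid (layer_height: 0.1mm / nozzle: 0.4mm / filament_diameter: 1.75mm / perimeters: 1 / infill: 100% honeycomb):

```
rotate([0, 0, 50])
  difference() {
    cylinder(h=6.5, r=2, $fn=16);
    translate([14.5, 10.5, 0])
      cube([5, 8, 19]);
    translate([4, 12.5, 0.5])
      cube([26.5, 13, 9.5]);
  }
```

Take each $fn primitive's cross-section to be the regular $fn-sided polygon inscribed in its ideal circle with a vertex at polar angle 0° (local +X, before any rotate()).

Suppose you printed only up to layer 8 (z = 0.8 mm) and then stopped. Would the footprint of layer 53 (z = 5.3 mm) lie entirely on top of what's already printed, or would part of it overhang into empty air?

entirely on top

Compare the two slices. At z = 0.8: the cylinder: section is a regular 16-gon, circumradius r=2 (area = (16/2)·2.000²·sin(360°/16) = 12.25 mm²); the cube at (14.5, 10.5) is present — its section is the full 5×8 rectangle (area 40.00 mm²); the cube at (4, 12.5) (footprint 26.5×13) is included at this height (area 344.50 mm²); After the difference (first − rest): starting from the r=2 cylinder (12.25 mm²), the 5×8 cube at (14.5, 10.5) misses the remaining region (no effect); the 26.5×13 cube at (4, 12.5) misses the remaining region (no effect) — area = 12.25 mm²; (whole slice rotated 50° about Z — lengths, areas and connectivity unchanged). At z = 5.3: the r=2 cylinder contributes a regular 16-gon of circumradius 2 (area = (16/2)·2.000²·sin(360°/16) = 12.25 mm²); the cube at (14.5, 10.5) is present — its section is the full 5×8 rectangle (area 40.00 mm²); the cube at (4, 12.5) (footprint 26.5×13) is included at this height (area 344.50 mm²); Taking the first minus the rest: starting from the r=2 cylinder (12.25 mm²), the 5×8 cube at (14.5, 10.5) misses the remaining region (no effect); the 26.5×13 cube at (4, 12.5) misses the remaining region (no effect) — area = 12.25 mm²; (rotated 50° about Z; rotation is an isometry so areas/perimeters/island counts are preserved). Checking containment: the cross-section at z = 5.3 is a subset of the cross-section at z = 0.8.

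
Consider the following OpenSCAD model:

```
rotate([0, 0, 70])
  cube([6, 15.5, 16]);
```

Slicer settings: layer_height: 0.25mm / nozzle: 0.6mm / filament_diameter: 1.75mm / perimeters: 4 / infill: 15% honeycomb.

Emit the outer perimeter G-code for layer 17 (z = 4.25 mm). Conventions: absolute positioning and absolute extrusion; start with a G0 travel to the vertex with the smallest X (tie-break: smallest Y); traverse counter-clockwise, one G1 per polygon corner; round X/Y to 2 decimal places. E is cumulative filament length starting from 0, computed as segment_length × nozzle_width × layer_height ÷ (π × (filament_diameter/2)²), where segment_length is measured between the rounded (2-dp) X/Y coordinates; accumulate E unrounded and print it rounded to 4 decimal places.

At z = 4.25 mm: the cube (footprint 6×15.5) is included at this height; (rotated 70° about Z; rotation is an isometry so areas/perimeters/island counts are preserved). The outline is a single polygon with 4 vertices. Extrusion per mm of travel: 0.6 × 0.25 / (π × 0.875²) = 0.062363. Accumulating E over each segment gives final E = 2.6819.

G0 X-14.57 Y5.30 Z4.25
G1 X0.00 Y0.00 E0.9669
G1 X2.05 Y5.64 E1.3411
G1 X-12.51 Y10.94 E2.3074
G1 X-14.57 Y5.30 E2.6819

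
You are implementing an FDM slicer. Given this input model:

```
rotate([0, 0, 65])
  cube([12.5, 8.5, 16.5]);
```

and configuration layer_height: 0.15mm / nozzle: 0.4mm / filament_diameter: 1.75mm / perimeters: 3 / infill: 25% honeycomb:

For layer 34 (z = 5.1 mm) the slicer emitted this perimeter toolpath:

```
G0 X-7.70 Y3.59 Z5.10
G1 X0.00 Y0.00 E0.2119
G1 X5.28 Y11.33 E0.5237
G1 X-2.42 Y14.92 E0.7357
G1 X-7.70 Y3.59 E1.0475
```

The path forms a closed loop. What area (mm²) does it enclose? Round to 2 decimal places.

Apply the shoelace formula to the sequence of (X, Y) vertices; enclosed area = 106.20 mm².

106.20 mm²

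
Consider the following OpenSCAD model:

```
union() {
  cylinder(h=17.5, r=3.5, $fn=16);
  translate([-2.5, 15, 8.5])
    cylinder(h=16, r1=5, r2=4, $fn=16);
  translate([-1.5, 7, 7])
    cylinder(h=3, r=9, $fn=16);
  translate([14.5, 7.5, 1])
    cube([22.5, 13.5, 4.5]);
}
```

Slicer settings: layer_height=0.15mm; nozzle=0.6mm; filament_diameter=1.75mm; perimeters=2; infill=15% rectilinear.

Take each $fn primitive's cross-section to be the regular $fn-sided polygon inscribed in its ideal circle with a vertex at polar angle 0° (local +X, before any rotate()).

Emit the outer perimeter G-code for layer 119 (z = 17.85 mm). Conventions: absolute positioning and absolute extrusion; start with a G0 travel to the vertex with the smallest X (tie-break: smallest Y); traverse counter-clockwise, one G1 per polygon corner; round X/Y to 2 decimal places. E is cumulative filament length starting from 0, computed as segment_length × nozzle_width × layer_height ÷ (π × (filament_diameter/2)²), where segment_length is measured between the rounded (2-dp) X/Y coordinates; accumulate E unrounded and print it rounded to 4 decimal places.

G0 X-6.92 Y15.00 Z17.85
G1 X-6.58 Y13.31 E0.0645
G1 X-5.62 Y11.88 E0.1289
G1 X-4.19 Y10.92 E0.1934
G1 X-2.50 Y10.58 E0.2579
G1 X-0.81 Y10.92 E0.3224
G1 X0.62 Y11.88 E0.3868
G1 X1.58 Y13.31 E0.4513
G1 X1.92 Y15.00 E0.5158
G1 X1.58 Y16.69 E0.5803
G1 X0.62 Y18.12 E0.6447
G1 X-0.81 Y19.08 E0.7092
G1 X-2.50 Y19.42 E0.7737
G1 X-4.19 Y19.08 E0.8382
G1 X-5.62 Y18.12 E0.9026
G1 X-6.58 Y16.69 E0.9671
G1 X-6.92 Y15.00 E1.0316

At z = 17.85 mm: the cylinder is absent (z outside [0, 17.5]); the cone at (-2.5, 15) contributes a regular 16-gon of circumradius 4.416 (interpolated between r1=5 and r2=4 at t=0.584); the cylinder at (-1.5, 7) is absent (z outside [7, 10]); the cube at (14.5, 7.5) does not reach this height (z outside [1, 5.5]); Merging all regions: only the cone at (-2.5, 15) is present, so the union is just that shape — 1 connected region. The outline is a single polygon with 16 vertices. Extrusion per mm of travel: 0.6 × 0.15 / (π × 0.875²) = 0.037418. Accumulating E over each segment gives final E = 1.0316.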